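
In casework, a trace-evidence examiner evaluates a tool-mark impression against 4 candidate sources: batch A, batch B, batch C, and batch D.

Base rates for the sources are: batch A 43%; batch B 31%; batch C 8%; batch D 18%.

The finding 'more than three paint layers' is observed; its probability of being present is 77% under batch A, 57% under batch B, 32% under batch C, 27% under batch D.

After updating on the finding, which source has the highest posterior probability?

For each hypothesis, the unnormalized posterior weight is prior × likelihood:
  batch A: 0.43 × 0.77 = 0.3311
  batch B: 0.31 × 0.57 = 0.1767
  batch C: 0.08 × 0.32 = 0.0256
  batch D: 0.18 × 0.27 = 0.0486
Normalizing constant Z = 0.3311 + 0.1767 + 0.0256 + 0.0486 = 0.582.
P(batch A | evidence) ≈ 0.3311 / 0.582 ≈ 0.569
P(batch B | evidence) ≈ 0.1767 / 0.582 ≈ 0.304
P(batch C | evidence) ≈ 0.0256 / 0.582 ≈ 0.044
P(batch D | evidence) ≈ 0.0486 / 0.582 ≈ 0.084
The largest is 0.569, so batch A is most probable.

batch A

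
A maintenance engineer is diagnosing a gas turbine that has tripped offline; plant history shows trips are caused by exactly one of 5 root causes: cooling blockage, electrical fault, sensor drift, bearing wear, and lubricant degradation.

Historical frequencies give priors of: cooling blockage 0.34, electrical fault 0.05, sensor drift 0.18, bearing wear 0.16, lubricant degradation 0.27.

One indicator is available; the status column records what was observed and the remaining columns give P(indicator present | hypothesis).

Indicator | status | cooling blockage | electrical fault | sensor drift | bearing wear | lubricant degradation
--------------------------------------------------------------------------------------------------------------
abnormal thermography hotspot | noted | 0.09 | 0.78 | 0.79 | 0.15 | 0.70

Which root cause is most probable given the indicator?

For each hypothesis, the unnormalized posterior weight is prior × likelihood:
  cooling blockage: 0.34 × 0.09 = 0.0306
  electrical fault: 0.05 × 0.78 = 0.039
  sensor drift: 0.18 × 0.79 = 0.1422
  bearing wear: 0.16 × 0.15 = 0.024
  lubricant degradation: 0.27 × 0.70 = 0.189
Normalizing constant Z = 0.0306 + 0.039 + 0.1422 + 0.024 + 0.189 = 0.4248.
P(cooling blockage | evidence) ≈ 0.0306 / 0.4248 ≈ 0.072
P(electrical fault | evidence) ≈ 0.039 / 0.4248 ≈ 0.092
P(sensor drift | evidence) ≈ 0.1422 / 0.4248 ≈ 0.335
P(bearing wear | evidence) ≈ 0.024 / 0.4248 ≈ 0.056
P(lubricant degradation | evidence) ≈ 0.189 / 0.4248 ≈ 0.445
The largest is 0.445, so lubricant degradation is most probable.

lubricant degradation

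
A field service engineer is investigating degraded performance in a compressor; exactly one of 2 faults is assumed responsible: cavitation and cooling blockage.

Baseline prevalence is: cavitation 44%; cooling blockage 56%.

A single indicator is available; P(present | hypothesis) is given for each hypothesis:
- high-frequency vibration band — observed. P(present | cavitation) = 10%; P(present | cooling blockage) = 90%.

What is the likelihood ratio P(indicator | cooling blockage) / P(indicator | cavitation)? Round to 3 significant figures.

9.00

The Bayes factor is the ratio of the two likelihoods.
  cooling blockage: 0.9
  cavitation: 0.1
Bayes factor = 0.9 / 0.1 ≈ 9.00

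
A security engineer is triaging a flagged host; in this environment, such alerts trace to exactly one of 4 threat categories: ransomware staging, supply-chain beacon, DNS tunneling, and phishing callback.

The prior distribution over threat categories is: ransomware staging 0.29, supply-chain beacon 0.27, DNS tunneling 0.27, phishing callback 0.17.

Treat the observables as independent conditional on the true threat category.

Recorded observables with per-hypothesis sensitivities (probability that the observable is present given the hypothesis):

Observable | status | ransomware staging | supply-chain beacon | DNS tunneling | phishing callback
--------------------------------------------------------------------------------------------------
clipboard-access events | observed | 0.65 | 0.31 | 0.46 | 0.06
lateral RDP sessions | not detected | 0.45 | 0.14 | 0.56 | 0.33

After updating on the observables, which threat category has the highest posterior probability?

ransomware staging

For each hypothesis, the unnormalized posterior weight is prior × product of the observable likelihoods (using 1 − P(present | H) for each absent observable):
  ransomware staging: 0.29 × 0.65 × (1 − 0.45) = 0.10368
  supply-chain beacon: 0.27 × 0.31 × (1 − 0.14) = 0.071982
  DNS tunneling: 0.27 × 0.46 × (1 − 0.56) = 0.054648
  phishing callback: 0.17 × 0.06 × (1 − 0.33) = 0.006834
Marginal likelihood of the evidence = 0.23714.
P(ransomware staging | evidence) ≈ 0.10368 / 0.23714 ≈ 0.437
P(supply-chain beacon | evidence) ≈ 0.071982 / 0.23714 ≈ 0.304
P(DNS tunneling | evidence) ≈ 0.054648 / 0.23714 ≈ 0.230
P(phishing callback | evidence) ≈ 0.006834 / 0.23714 ≈ 0.029
The largest is 0.437, so ransomware staging is most probable.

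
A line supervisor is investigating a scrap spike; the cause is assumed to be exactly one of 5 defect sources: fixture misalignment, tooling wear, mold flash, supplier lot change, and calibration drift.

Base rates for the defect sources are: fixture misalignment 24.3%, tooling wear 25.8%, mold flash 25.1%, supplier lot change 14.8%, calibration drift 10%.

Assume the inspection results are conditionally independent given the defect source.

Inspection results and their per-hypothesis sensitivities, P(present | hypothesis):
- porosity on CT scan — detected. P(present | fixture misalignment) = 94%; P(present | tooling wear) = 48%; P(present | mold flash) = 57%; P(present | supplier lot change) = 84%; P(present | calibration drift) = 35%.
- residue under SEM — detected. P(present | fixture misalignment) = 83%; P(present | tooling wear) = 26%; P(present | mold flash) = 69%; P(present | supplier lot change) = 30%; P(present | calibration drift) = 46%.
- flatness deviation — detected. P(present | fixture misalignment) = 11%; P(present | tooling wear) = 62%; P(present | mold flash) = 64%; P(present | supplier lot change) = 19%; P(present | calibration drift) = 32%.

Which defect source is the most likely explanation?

mold flash

By Bayes' rule with conditional independence, the unnormalized weight for each hypothesis is prior × ∏ likelihoods:
  fixture misalignment: 0.243 × 0.94 × 0.83 × 0.11 = 0.020855
  tooling wear: 0.258 × 0.48 × 0.26 × 0.62 = 0.019963
  mold flash: 0.251 × 0.57 × 0.69 × 0.64 = 0.06318
  supplier lot change: 0.148 × 0.84 × 0.30 × 0.19 = 0.0070862
  calibration drift: 0.100 × 0.35 × 0.46 × 0.32 = 0.005152
Marginal likelihood of the evidence = 0.11624.
P(fixture misalignment | evidence) ≈ 0.020855 / 0.11624 ≈ 0.179
P(tooling wear | evidence) ≈ 0.019963 / 0.11624 ≈ 0.172
P(mold flash | evidence) ≈ 0.06318 / 0.11624 ≈ 0.544
P(supplier lot change | evidence) ≈ 0.0070862 / 0.11624 ≈ 0.061
P(calibration drift | evidence) ≈ 0.005152 / 0.11624 ≈ 0.044
The largest is 0.544, so mold flash is most probable.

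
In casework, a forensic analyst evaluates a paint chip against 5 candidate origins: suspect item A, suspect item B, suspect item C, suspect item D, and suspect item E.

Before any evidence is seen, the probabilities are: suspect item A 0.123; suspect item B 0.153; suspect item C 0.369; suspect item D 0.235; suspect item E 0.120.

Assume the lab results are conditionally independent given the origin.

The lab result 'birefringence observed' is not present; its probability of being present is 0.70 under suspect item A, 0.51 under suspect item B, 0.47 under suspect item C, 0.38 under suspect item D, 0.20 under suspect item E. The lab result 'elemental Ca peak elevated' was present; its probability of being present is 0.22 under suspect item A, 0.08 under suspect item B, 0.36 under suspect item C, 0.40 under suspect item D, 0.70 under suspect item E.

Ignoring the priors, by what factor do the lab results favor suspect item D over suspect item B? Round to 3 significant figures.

Take the product of per-lab result likelihoods under each hypothesis (using 1 − P(present | H) for each absent lab result), then divide.
  suspect item D: (1 − 0.38) × 0.40 = 0.248
  suspect item B: (1 − 0.51) × 0.08 = 0.0392
Bayes factor = 0.248 / 0.0392 ≈ 6.33

6.33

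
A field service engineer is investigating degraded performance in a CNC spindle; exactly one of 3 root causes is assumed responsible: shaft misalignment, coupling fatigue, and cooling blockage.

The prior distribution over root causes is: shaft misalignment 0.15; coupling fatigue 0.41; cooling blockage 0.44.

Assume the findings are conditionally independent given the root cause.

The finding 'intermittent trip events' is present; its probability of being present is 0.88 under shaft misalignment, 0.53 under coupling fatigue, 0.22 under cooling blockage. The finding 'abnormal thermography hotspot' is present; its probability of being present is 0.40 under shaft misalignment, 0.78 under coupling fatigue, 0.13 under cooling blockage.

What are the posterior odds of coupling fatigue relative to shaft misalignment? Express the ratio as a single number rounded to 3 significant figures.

Posterior odds equal prior odds times the likelihood ratio; only the two competing hypotheses matter.
  coupling fatigue: 0.41 × 0.53 × 0.78 = 0.16949
  shaft misalignment: 0.15 × 0.88 × 0.40 = 0.0528
Posterior odds = 0.16949 / 0.0528 ≈ 3.21.

3.21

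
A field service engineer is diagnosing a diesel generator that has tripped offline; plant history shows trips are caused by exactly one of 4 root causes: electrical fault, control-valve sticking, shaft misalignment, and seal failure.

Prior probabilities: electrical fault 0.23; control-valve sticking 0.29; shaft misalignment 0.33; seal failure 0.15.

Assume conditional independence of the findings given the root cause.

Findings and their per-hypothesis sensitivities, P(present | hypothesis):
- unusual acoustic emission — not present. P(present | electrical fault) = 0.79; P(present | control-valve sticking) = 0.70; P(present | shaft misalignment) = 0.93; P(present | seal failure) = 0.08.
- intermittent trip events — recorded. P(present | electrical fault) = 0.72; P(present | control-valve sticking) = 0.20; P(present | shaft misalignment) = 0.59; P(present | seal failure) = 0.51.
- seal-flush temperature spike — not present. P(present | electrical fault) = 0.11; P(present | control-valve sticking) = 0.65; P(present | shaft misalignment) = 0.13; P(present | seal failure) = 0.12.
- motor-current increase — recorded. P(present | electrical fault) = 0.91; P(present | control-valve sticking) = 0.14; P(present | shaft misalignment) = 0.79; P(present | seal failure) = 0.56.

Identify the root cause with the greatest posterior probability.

seal failure

By Bayes' rule with conditional independence, the unnormalized weight for each hypothesis is prior × ∏ likelihoods (using 1 − P(present | H) for each absent finding):
  electrical fault: 0.23 × (1 − 0.79) × 0.72 × (1 − 0.11) × 0.91 = 0.028165
  control-valve sticking: 0.29 × (1 − 0.70) × 0.20 × (1 − 0.65) × 0.14 = 0.0008526
  shaft misalignment: 0.33 × (1 − 0.93) × 0.59 × (1 − 0.13) × 0.79 = 0.0093672
  seal failure: 0.15 × (1 − 0.08) × 0.51 × (1 − 0.12) × 0.56 = 0.034683
Normalizing constant Z = 0.028165 + 0.0008526 + 0.0093672 + 0.034683 = 0.073068.
P(electrical fault | evidence) ≈ 0.028165 / 0.073068 ≈ 0.385
P(control-valve sticking | evidence) ≈ 0.0008526 / 0.073068 ≈ 0.012
P(shaft misalignment | evidence) ≈ 0.0093672 / 0.073068 ≈ 0.128
P(seal failure | evidence) ≈ 0.034683 / 0.073068 ≈ 0.475
The largest is 0.475, so seal failure is most probable.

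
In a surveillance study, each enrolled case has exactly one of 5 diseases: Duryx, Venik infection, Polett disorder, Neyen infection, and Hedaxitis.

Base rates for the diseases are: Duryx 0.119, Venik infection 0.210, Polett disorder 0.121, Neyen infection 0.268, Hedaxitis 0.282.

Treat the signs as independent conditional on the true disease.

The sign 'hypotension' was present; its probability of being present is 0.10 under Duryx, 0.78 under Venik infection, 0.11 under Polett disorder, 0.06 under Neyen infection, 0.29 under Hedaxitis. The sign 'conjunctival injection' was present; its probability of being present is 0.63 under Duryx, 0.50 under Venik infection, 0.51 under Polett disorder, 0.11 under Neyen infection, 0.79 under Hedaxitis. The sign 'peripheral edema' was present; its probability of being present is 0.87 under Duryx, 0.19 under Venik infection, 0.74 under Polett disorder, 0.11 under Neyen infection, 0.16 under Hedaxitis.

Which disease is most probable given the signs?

Venik infection

By Bayes' rule with conditional independence, the unnormalized weight for each hypothesis is prior × ∏ likelihoods:
  Duryx: 0.119 × 0.10 × 0.63 × 0.87 = 0.0065224
  Venik infection: 0.210 × 0.78 × 0.50 × 0.19 = 0.015561
  Polett disorder: 0.121 × 0.11 × 0.51 × 0.74 = 0.0050232
  Neyen infection: 0.268 × 0.06 × 0.11 × 0.11 = 0.00019457
  Hedaxitis: 0.282 × 0.29 × 0.79 × 0.16 = 0.010337
Normalizing constant Z = 0.0065224 + 0.015561 + 0.0050232 + 0.00019457 + 0.010337 = 0.037638.
P(Duryx | evidence) ≈ 0.0065224 / 0.037638 ≈ 0.173
P(Venik infection | evidence) ≈ 0.015561 / 0.037638 ≈ 0.413
P(Polett disorder | evidence) ≈ 0.0050232 / 0.037638 ≈ 0.133
P(Neyen infection | evidence) ≈ 0.00019457 / 0.037638 ≈ 0.005
P(Hedaxitis | evidence) ≈ 0.010337 / 0.037638 ≈ 0.275
The largest is 0.413, so Venik infection is most probable.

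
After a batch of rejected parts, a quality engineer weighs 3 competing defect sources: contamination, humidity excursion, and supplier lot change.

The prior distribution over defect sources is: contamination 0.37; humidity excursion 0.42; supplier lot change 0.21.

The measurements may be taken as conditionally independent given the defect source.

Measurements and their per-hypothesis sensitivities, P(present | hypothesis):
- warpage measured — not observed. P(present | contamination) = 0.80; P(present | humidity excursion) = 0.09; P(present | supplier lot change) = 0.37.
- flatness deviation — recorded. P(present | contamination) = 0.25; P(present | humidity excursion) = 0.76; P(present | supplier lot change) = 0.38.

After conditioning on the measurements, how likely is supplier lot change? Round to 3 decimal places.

By Bayes' rule with conditional independence, the unnormalized weight for each hypothesis is prior × ∏ likelihoods (using 1 − P(present | H) for each absent measurement):
  contamination: 0.37 × (1 − 0.80) × 0.25 = 0.0185
  humidity excursion: 0.42 × (1 − 0.09) × 0.76 = 0.29047
  supplier lot change: 0.21 × (1 − 0.37) × 0.38 = 0.050274
Normalizing constant Z = 0.0185 + 0.29047 + 0.050274 = 0.35925.
P(supplier lot change | evidence) = 0.050274 / 0.35925 ≈ 0.140.

0.140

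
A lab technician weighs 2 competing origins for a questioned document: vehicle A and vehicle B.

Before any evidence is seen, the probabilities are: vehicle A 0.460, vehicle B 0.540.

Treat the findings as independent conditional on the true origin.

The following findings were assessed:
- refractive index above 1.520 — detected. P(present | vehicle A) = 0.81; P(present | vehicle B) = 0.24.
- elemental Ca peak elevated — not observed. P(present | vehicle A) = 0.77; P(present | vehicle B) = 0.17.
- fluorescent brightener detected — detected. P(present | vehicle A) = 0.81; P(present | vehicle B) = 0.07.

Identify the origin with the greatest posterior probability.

By Bayes' rule with conditional independence, the unnormalized weight for each hypothesis is prior × ∏ likelihoods (using 1 − P(present | H) for each absent finding):
  vehicle A: 0.460 × 0.81 × (1 − 0.77) × 0.81 = 0.069415
  vehicle B: 0.540 × 0.24 × (1 − 0.17) × 0.07 = 0.0075298
Marginal likelihood of the evidence = 0.076945.
P(vehicle A | evidence) ≈ 0.069415 / 0.076945 ≈ 0.902
P(vehicle B | evidence) ≈ 0.0075298 / 0.076945 ≈ 0.098
The largest is 0.902, so vehicle A is most probable.

vehicle A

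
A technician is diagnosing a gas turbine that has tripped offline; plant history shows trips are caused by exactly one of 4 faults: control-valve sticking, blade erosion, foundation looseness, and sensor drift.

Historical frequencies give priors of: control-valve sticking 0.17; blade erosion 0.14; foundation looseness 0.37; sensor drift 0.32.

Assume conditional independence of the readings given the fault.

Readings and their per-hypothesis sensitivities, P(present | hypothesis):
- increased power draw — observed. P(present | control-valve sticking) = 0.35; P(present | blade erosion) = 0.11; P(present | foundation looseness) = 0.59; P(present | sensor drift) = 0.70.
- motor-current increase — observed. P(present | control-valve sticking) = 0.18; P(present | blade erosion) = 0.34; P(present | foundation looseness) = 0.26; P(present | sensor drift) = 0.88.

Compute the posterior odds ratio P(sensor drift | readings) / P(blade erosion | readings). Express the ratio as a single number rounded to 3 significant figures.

37.6

The normalizing constant cancels in an odds ratio, so compute prior × likelihood for the two hypotheses only:
  sensor drift: 0.32 × 0.70 × 0.88 = 0.19712
  blade erosion: 0.14 × 0.11 × 0.34 = 0.005236
Odds(sensor drift : blade erosion) = 0.19712 / 0.005236 ≈ 37.6.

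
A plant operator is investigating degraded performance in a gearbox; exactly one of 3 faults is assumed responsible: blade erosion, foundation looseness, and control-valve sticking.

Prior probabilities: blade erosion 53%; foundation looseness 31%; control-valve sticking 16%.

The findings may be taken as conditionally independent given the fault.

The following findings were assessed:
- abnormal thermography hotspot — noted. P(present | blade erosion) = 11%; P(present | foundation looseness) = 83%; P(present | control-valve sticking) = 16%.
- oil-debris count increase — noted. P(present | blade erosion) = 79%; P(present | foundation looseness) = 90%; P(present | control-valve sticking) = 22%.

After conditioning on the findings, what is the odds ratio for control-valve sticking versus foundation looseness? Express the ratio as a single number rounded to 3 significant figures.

0.0243

Posterior odds equal prior odds times the likelihood ratio; only the two competing hypotheses matter.
  control-valve sticking: 0.16 × 0.16 × 0.22 = 0.005632
  foundation looseness: 0.31 × 0.83 × 0.90 = 0.23157
Odds(control-valve sticking : foundation looseness) = 0.005632 / 0.23157 ≈ 0.0243.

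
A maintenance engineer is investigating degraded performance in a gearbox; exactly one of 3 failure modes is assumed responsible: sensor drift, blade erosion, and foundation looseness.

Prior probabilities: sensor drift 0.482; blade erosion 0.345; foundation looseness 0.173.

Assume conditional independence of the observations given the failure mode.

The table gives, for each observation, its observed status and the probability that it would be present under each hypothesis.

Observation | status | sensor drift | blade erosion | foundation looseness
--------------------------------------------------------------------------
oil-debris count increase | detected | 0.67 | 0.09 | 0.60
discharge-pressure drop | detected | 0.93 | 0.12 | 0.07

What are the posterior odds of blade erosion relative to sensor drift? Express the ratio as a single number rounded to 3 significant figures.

0.0124

The normalizing constant cancels in an odds ratio, so compute prior × likelihood for the two hypotheses only:
  blade erosion: 0.345 × 0.09 × 0.12 = 0.003726
  sensor drift: 0.482 × 0.67 × 0.93 = 0.30033
Posterior odds = 0.003726 / 0.30033 ≈ 0.0124.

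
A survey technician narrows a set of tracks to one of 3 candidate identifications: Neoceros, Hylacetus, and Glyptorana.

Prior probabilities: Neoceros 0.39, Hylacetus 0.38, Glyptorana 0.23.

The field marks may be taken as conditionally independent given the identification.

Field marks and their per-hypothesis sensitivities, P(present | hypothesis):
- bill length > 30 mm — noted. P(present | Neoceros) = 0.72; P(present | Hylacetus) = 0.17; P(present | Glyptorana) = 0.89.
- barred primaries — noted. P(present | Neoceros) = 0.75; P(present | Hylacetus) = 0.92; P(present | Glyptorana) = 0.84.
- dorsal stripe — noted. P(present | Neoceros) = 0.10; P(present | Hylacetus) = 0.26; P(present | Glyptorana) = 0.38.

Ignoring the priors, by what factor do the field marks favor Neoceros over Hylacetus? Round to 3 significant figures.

1.33

The Bayes factor is the ratio of the joint likelihoods of the field mark pattern under the two hypotheses.
  Neoceros: 0.72 × 0.75 × 0.10 = 0.054
  Hylacetus: 0.17 × 0.92 × 0.26 = 0.040664
Bayes factor = 0.054 / 0.040664 ≈ 1.33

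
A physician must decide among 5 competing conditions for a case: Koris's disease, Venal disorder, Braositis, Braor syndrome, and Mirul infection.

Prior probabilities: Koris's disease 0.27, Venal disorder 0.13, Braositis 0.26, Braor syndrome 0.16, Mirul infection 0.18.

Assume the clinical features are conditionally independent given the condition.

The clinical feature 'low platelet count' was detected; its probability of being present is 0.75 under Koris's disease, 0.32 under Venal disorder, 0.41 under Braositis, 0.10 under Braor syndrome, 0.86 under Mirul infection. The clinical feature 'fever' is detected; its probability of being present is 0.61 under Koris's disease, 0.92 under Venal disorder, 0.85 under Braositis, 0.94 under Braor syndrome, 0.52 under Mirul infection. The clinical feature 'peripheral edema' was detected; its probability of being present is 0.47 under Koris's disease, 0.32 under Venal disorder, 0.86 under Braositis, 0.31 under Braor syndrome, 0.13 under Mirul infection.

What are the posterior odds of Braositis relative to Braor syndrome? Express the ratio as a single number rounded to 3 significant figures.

Posterior odds equal prior odds times the likelihood ratio; only the two competing hypotheses matter.
  Braositis: 0.26 × 0.41 × 0.85 × 0.86 = 0.077925
  Braor syndrome: 0.16 × 0.10 × 0.94 × 0.31 = 0.0046624
Odds(Braositis : Braor syndrome) = 0.077925 / 0.0046624 ≈ 16.7.

16.7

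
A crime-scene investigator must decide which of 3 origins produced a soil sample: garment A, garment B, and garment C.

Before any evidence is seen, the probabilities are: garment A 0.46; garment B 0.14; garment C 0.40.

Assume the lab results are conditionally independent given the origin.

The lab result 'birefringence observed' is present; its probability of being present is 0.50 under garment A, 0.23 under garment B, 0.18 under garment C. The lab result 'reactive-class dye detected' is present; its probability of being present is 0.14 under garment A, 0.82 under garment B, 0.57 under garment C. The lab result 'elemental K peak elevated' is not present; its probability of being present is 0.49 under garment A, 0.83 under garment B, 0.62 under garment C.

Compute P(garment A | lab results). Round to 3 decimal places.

0.450

For each hypothesis, the unnormalized posterior weight is prior × product of the lab result likelihoods (using 1 − P(present | H) for each absent lab result):
  garment A: 0.46 × 0.50 × 0.14 × (1 − 0.49) = 0.016422
  garment B: 0.14 × 0.23 × 0.82 × (1 − 0.83) = 0.0044887
  garment C: 0.40 × 0.18 × 0.57 × (1 − 0.62) = 0.015595
Marginal likelihood of the evidence = 0.036506.
P(garment A | evidence) = 0.016422 / 0.036506 ≈ 0.450.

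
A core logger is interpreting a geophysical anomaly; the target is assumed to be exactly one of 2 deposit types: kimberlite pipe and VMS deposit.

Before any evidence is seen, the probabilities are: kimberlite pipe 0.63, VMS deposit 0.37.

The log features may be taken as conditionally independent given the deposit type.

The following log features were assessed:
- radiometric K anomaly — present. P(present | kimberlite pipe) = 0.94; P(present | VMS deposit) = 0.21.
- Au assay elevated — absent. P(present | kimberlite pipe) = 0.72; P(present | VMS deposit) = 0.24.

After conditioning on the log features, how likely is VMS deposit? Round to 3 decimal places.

0.263

By Bayes' rule with conditional independence, the unnormalized weight for each hypothesis is prior × ∏ likelihoods (using 1 − P(present | H) for each absent log feature):
  kimberlite pipe: 0.63 × 0.94 × (1 − 0.72) = 0.16582
  VMS deposit: 0.37 × 0.21 × (1 − 0.24) = 0.059052
Marginal likelihood of the evidence = 0.22487.
P(VMS deposit | evidence) = 0.059052 / 0.22487 ≈ 0.263.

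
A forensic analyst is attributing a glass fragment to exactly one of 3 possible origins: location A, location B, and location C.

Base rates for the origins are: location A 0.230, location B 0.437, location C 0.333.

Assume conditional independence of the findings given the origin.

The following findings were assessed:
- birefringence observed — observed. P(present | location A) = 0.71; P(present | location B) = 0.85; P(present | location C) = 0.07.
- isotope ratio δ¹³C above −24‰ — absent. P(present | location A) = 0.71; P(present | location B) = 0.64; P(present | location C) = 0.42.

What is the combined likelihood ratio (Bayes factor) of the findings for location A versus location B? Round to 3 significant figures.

Take the product of per-finding likelihoods under each hypothesis (using 1 − P(present | H) for each absent finding), then divide.
  location A: 0.71 × (1 − 0.71) = 0.2059
  location B: 0.85 × (1 − 0.64) = 0.306
Bayes factor = 0.2059 / 0.306 ≈ 0.673

0.673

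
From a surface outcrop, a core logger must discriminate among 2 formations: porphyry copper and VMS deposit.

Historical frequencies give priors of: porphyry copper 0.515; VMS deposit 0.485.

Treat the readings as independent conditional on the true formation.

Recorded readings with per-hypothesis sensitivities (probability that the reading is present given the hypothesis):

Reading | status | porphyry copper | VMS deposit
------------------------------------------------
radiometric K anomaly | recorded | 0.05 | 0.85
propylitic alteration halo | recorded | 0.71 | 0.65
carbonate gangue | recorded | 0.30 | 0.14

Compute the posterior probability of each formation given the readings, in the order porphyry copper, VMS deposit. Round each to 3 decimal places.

By Bayes' rule with conditional independence, the unnormalized weight for each hypothesis is prior × ∏ likelihoods:
  porphyry copper: 0.515 × 0.05 × 0.71 × 0.30 = 0.0054848
  VMS deposit: 0.485 × 0.85 × 0.65 × 0.14 = 0.037515
Marginal likelihood of the evidence = 0.042999.
P(porphyry copper | evidence) = 0.0054848 / 0.042999 ≈ 0.128
P(VMS deposit | evidence) = 0.037515 / 0.042999 ≈ 0.872

0.128, 0.872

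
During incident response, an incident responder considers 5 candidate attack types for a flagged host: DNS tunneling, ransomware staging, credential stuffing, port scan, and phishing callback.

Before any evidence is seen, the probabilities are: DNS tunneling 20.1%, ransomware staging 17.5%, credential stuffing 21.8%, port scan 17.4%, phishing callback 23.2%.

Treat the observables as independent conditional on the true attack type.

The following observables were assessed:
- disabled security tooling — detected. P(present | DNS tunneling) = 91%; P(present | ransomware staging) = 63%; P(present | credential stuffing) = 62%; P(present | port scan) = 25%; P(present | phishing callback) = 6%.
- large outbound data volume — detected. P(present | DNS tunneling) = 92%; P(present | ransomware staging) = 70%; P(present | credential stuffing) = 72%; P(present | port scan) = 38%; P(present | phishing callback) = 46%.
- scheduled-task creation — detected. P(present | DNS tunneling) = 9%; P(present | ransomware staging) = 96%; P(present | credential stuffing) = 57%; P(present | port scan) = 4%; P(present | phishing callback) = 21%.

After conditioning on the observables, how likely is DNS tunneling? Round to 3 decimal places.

For each hypothesis, the unnormalized posterior weight is prior × product of the observable likelihoods:
  DNS tunneling: 0.201 × 0.91 × 0.92 × 0.09 = 0.015145
  ransomware staging: 0.175 × 0.63 × 0.70 × 0.96 = 0.074088
  credential stuffing: 0.218 × 0.62 × 0.72 × 0.57 = 0.05547
  port scan: 0.174 × 0.25 × 0.38 × 0.04 = 0.0006612
  phishing callback: 0.232 × 0.06 × 0.46 × 0.21 = 0.0013447
The unnormalized weights sum to 0.14671.
P(DNS tunneling | evidence) = 0.015145 / 0.14671 ≈ 0.103.

0.103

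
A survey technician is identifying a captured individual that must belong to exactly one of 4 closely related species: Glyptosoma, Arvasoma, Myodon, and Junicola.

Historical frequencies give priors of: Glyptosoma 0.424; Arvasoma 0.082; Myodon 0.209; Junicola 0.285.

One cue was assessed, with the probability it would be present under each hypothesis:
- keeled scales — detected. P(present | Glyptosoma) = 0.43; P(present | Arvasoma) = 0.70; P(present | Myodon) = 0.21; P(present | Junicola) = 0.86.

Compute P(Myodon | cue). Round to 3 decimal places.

0.083

For each hypothesis, the unnormalized posterior weight is prior × likelihood:
  Glyptosoma: 0.424 × 0.43 = 0.18232
  Arvasoma: 0.082 × 0.70 = 0.0574
  Myodon: 0.209 × 0.21 = 0.04389
  Junicola: 0.285 × 0.86 = 0.2451
Marginal likelihood of the evidence = 0.52871.
P(Myodon | evidence) = 0.04389 / 0.52871 ≈ 0.083.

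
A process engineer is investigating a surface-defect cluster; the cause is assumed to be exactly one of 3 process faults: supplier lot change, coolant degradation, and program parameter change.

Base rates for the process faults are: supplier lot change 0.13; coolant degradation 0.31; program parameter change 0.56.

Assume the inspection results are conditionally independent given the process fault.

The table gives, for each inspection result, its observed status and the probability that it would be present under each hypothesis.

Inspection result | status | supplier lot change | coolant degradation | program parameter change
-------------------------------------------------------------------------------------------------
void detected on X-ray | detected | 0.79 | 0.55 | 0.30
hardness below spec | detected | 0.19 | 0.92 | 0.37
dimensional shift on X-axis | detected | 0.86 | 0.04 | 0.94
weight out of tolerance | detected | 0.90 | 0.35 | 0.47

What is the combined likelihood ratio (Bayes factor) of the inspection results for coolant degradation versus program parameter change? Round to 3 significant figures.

0.144

The Bayes factor is the ratio of the joint likelihoods of the inspection result pattern under the two hypotheses.
  coolant degradation: 0.55 × 0.92 × 0.04 × 0.35 = 0.007084
  program parameter change: 0.30 × 0.37 × 0.94 × 0.47 = 0.04904
Bayes factor = 0.007084 / 0.04904 ≈ 0.144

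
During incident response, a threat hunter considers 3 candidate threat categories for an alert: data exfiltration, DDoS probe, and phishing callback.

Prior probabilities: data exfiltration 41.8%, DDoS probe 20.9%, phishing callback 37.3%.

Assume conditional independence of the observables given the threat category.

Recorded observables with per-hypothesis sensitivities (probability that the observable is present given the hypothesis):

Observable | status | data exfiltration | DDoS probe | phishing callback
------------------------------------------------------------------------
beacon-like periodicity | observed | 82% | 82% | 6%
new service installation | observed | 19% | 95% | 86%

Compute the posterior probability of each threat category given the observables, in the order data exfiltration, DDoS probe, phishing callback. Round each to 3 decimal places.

Multiply each prior by the joint likelihood of the observable pattern:
  data exfiltration: 0.418 × 0.82 × 0.19 = 0.065124
  DDoS probe: 0.209 × 0.82 × 0.95 = 0.16281
  phishing callback: 0.373 × 0.06 × 0.86 = 0.019247
Marginal likelihood of the evidence = 0.24718.
P(data exfiltration | evidence) = 0.065124 / 0.24718 ≈ 0.263
P(DDoS probe | evidence) = 0.16281 / 0.24718 ≈ 0.659
P(phishing callback | evidence) = 0.019247 / 0.24718 ≈ 0.078

0.263, 0.659, 0.078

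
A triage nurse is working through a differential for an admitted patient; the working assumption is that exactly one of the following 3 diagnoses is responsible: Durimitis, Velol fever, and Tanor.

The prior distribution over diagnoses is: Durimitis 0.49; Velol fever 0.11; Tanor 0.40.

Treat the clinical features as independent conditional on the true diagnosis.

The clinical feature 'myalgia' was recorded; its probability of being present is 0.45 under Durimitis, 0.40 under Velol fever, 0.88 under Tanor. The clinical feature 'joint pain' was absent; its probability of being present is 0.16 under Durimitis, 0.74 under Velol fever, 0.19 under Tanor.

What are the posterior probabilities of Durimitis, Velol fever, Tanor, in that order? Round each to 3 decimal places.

For each hypothesis, the unnormalized posterior weight is prior × product of the clinical feature likelihoods (using 1 − P(present | H) for each absent clinical feature):
  Durimitis: 0.49 × 0.45 × (1 − 0.16) = 0.18522
  Velol fever: 0.11 × 0.40 × (1 − 0.74) = 0.01144
  Tanor: 0.40 × 0.88 × (1 − 0.19) = 0.28512
The unnormalized weights sum to 0.48178.
P(Durimitis | evidence) = 0.18522 / 0.48178 ≈ 0.384
P(Velol fever | evidence) = 0.01144 / 0.48178 ≈ 0.024
P(Tanor | evidence) = 0.28512 / 0.48178 ≈ 0.592

0.384, 0.024, 0.592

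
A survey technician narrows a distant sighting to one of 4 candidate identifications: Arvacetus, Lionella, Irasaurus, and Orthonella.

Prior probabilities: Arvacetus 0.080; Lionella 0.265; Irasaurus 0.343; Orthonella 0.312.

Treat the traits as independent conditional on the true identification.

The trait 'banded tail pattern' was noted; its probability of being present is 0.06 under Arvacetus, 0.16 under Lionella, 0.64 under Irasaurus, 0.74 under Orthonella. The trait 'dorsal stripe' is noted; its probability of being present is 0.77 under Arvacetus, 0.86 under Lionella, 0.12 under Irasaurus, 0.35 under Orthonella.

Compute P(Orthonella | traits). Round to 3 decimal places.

For each hypothesis, the unnormalized posterior weight is prior × product of the trait likelihoods:
  Arvacetus: 0.080 × 0.06 × 0.77 = 0.003696
  Lionella: 0.265 × 0.16 × 0.86 = 0.036464
  Irasaurus: 0.343 × 0.64 × 0.12 = 0.026342
  Orthonella: 0.312 × 0.74 × 0.35 = 0.080808
Marginal likelihood of the evidence = 0.14731.
P(Orthonella | evidence) = 0.080808 / 0.14731 ≈ 0.549.

0.549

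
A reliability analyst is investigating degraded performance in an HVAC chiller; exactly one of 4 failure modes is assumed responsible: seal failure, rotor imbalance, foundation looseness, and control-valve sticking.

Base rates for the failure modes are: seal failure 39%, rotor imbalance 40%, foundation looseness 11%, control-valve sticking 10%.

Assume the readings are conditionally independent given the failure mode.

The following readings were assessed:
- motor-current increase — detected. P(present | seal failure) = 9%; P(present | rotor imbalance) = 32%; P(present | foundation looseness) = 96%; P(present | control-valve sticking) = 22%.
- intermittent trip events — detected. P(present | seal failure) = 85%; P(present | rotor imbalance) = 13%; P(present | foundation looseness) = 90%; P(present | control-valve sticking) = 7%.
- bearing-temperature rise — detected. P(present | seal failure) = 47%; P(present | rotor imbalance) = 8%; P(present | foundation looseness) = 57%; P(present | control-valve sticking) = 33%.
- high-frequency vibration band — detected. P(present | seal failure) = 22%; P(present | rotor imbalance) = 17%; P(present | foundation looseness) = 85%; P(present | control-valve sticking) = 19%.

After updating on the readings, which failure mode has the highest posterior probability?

foundation looseness

Multiply each prior by the joint likelihood of the reading pattern:
  seal failure: 0.39 × 0.09 × 0.85 × 0.47 × 0.22 = 0.0030849
  rotor imbalance: 0.40 × 0.32 × 0.13 × 0.08 × 0.17 = 0.0002263
  foundation looseness: 0.11 × 0.96 × 0.90 × 0.57 × 0.85 = 0.046047
  control-valve sticking: 0.10 × 0.22 × 0.07 × 0.33 × 0.19 = 9.6558e-05
The unnormalized weights sum to 0.049455.
P(seal failure | evidence) ≈ 0.0030849 / 0.049455 ≈ 0.062
P(rotor imbalance | evidence) ≈ 0.0002263 / 0.049455 ≈ 0.005
P(foundation looseness | evidence) ≈ 0.046047 / 0.049455 ≈ 0.931
P(control-valve sticking | evidence) ≈ 9.6558e-05 / 0.049455 ≈ 0.002
The largest is 0.931, so foundation looseness is most probable.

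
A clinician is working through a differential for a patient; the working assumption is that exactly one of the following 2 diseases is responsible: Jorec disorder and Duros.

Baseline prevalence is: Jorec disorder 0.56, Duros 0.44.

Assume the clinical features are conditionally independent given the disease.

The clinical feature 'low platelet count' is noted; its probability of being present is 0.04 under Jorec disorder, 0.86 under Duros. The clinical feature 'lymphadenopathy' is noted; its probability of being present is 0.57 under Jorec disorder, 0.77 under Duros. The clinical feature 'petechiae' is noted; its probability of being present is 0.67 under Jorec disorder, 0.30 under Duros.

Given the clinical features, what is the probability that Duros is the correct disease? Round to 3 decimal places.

0.911

By Bayes' rule with conditional independence, the unnormalized weight for each hypothesis is prior × ∏ likelihoods:
  Jorec disorder: 0.56 × 0.04 × 0.57 × 0.67 = 0.0085546
  Duros: 0.44 × 0.86 × 0.77 × 0.30 = 0.08741
Normalizing constant Z = 0.0085546 + 0.08741 = 0.095965.
P(Duros | evidence) = 0.08741 / 0.095965 ≈ 0.911.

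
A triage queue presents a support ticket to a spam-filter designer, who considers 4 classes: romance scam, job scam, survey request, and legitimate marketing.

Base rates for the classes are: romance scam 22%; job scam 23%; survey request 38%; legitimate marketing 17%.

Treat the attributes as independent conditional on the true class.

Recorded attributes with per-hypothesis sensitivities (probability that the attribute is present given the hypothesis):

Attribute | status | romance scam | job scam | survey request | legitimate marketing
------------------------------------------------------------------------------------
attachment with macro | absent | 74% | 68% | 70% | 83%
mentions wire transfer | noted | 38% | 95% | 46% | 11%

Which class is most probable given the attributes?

job scam

Multiply each prior by the joint likelihood of the attribute pattern (using 1 − P(present | H) for each absent attribute):
  romance scam: 0.22 × (1 − 0.74) × 0.38 = 0.021736
  job scam: 0.23 × (1 − 0.68) × 0.95 = 0.06992
  survey request: 0.38 × (1 − 0.70) × 0.46 = 0.05244
  legitimate marketing: 0.17 × (1 − 0.83) × 0.11 = 0.003179
Normalizing constant Z = 0.021736 + 0.06992 + 0.05244 + 0.003179 = 0.14728.
P(romance scam | evidence) ≈ 0.021736 / 0.14728 ≈ 0.148
P(job scam | evidence) ≈ 0.06992 / 0.14728 ≈ 0.475
P(survey request | evidence) ≈ 0.05244 / 0.14728 ≈ 0.356
P(legitimate marketing | evidence) ≈ 0.003179 / 0.14728 ≈ 0.022
The largest is 0.475, so job scam is most probable.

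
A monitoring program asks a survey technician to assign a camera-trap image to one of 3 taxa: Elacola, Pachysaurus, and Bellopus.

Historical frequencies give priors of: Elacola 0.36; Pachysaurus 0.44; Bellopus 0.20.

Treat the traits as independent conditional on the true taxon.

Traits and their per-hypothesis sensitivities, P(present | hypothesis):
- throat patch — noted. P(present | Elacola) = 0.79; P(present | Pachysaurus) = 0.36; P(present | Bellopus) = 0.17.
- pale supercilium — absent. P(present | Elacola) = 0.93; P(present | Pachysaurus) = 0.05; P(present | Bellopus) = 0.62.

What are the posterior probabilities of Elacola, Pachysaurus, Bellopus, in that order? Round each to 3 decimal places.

0.109, 0.821, 0.070

For each hypothesis, the unnormalized posterior weight is prior × product of the trait likelihoods (using 1 − P(present | H) for each absent trait):
  Elacola: 0.36 × 0.79 × (1 − 0.93) = 0.019908
  Pachysaurus: 0.44 × 0.36 × (1 − 0.05) = 0.15048
  Bellopus: 0.20 × 0.17 × (1 − 0.62) = 0.01292
Normalizing constant Z = 0.019908 + 0.15048 + 0.01292 = 0.18331.
P(Elacola | evidence) = 0.019908 / 0.18331 ≈ 0.109
P(Pachysaurus | evidence) = 0.15048 / 0.18331 ≈ 0.821
P(Bellopus | evidence) = 0.01292 / 0.18331 ≈ 0.070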